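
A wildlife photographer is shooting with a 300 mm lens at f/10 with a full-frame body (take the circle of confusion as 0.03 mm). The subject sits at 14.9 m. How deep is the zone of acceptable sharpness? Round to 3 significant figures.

1.45 m

Hyperfocal distance H = f²/(N·c) + f = 300²/(10 × 0.03) + 300 = 90000/0.3 + 300 ≈ 300300.0 mm ≈ 300.3 m.
Near limit Dn = s·(H − f)/(H + s − 2f) = 14900 × (300300.0 − 300) / (300300.0 + 14900 − 2 × 300) = 14900 × 300000.0 / 314600.0 ≈ 14208.5 mm.
Far limit Df = s·(H − f)/(H − s) = 14900 × (300300.0 − 300) / (300300.0 − 14900) = 14900 × 300000.0 / 285400.0 ≈ 15662.2 mm.
Depth of field = Df − Dn = 15662.2 − 14208.5 ≈ 1453.7 mm ≈ 1.45 m.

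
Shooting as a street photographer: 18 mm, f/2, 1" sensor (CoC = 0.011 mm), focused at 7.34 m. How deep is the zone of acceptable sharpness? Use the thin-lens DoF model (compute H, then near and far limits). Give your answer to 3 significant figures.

9.69 m

Hyperfocal distance H = f²/(N·c) + f = 18²/(2 × 0.011) + 18 = 324/0.022 + 18 ≈ 14745.3 mm ≈ 14.75 m.
Near limit Dn = s·(H − f)/(H + s − 2f) = 7340 × (14745.3 − 18) / (14745.3 + 7340 − 2 × 18) = 7340 × 14727.3 / 22049.3 ≈ 4902.6 mm.
Far limit Df = s·(H − f)/(H − s) = 7340 × (14745.3 − 18) / (14745.3 − 7340) = 7340 × 14727.3 / 7405.3 ≈ 14597.5 mm.
Depth of field = Df − Dn = 14597.5 − 4902.6 ≈ 9694.9 mm ≈ 9.69 m.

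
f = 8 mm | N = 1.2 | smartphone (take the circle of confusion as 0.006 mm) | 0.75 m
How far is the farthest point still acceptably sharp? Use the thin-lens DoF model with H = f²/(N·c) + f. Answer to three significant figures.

0.818 m

Hyperfocal distance H = f²/(N·c) + f = 8²/(1.2 × 0.006) + 8 = 64/0.0072 + 8 ≈ 8896.9 mm ≈ 8.897 m.
Far limit Df = s·(H − f)/(H − s) = 750 × (8896.9 − 8) / (8896.9 − 750) = 750 × 8888.9 / 8146.9 ≈ 818.31 mm ≈ 0.818 m.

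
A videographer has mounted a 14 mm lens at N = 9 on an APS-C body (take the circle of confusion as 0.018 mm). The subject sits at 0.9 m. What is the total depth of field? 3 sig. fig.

2.84 m

Hyperfocal distance H = f²/(N·c) + f = 14²/(9 × 0.018) + 14 = 196/0.162 + 14 ≈ 1223.9 mm ≈ 1.224 m.
Near limit Dn = s·(H − f)/(H + s − 2f) = 900 × (1223.9 − 14) / (1223.9 + 900 − 2 × 14) = 900 × 1209.9 / 2095.9 ≈ 519.5 mm.
Far limit Df = s·(H − f)/(H − s) = 900 × (1223.9 − 14) / (1223.9 − 900) = 900 × 1209.9 / 323.9 ≈ 3362.0 mm.
Depth of field = Df − Dn = 3362.0 − 519.5 ≈ 2842.5 mm ≈ 2.84 m.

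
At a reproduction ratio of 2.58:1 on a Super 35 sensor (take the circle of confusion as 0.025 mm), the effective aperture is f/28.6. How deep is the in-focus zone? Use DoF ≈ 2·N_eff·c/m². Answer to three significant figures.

At magnification m, DoF ≈ 2·N_eff·c/m² = 2 × 28.6 × 0.025 / 2.58² = 1.43 / 6.656 ≈ 0.215 mm.

0.215 mm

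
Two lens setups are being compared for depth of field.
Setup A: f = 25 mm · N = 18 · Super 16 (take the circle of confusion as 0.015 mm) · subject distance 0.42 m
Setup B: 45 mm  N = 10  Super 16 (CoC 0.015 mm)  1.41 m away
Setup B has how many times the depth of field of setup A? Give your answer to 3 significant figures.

1.95

Setup A: H = 25²/(18×0.015) + 25 ≈ 2339.8 mm; DoF = Df − Dn = 506.41 − 358.78 ≈ 147.63 mm.
Setup B: H = 45²/(10×0.015) + 45 ≈ 13545.0 mm; DoF = Df − Dn = 1568.60 − 1280.52 ≈ 288.08 mm.
Ratio = 288.08 / 147.63 ≈ 1.95.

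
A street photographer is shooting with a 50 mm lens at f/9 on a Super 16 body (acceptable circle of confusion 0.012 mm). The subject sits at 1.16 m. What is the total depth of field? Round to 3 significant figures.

Hyperfocal distance H = f²/(N·c) + f = 50²/(9 × 0.012) + 50 = 2500/0.108 + 50 ≈ 23198.1 mm ≈ 23.20 m.
Near limit Dn = s·(H − f)/(H + s − 2f) = 1160 × (23198.1 − 50) / (23198.1 + 1160 − 2 × 50) = 1160 × 23148.1 / 24258.1 ≈ 1106.92 mm.
Far limit Df = s·(H − f)/(H − s) = 1160 × (23198.1 − 50) / (23198.1 − 1160) = 1160 × 23148.1 / 22038.1 ≈ 1218.43 mm.
Depth of field = Df − Dn = 1218.43 − 1106.92 ≈ 111.51 mm.

112 mm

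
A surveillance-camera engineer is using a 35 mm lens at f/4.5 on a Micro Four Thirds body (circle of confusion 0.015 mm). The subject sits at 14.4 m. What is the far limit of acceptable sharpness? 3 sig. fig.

Hyperfocal distance H = f²/(N·c) + f = 35²/(4.5 × 0.015) + 35 = 1225/0.0675 + 35 ≈ 18183.1 mm ≈ 18.18 m.
Far limit Df = s·(H − f)/(H − s) = 14400 × (18183.1 − 35) / (18183.1 − 14400) = 14400 × 18148.1 / 3783.1 ≈ 69078 mm ≈ 69.1 m.

69.1 m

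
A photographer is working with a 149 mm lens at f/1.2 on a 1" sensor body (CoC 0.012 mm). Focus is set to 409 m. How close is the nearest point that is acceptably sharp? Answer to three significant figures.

323 m

Hyperfocal distance H = f²/(N·c) + f = 149²/(1.2 × 0.012) + 149 = 22201/0.0144 + 149 ≈ 1541885.1 mm ≈ 1542 m.
Near limit Dn = s·(H − f)/(H + s − 2f) = 409000 × (1541885.1 − 149) / (1541885.1 + 409000 − 2 × 149) = 409000 × 1541736.1 / 1950587.1 ≈ 323272 mm ≈ 323 m.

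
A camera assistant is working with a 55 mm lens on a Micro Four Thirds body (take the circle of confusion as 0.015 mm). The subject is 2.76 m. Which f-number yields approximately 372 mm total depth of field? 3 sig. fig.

f/5

Write h = H − f = f²/(N·c). The thin-lens limits are Dn = s·h/(h + (s−f)) and Df = s·h/(h − (s−f)), so DoF = Df − Dn = 2·s·(s−f)·h / (h² − (s−f)²).
That is a quadratic in h: DoF·h² − 2·s·(s−f)·h − DoF·(s−f)² = 0 ⇒ h = (s−f)·(s + √(s² + DoF²)) / DoF = 2705 × (2760 + √(2760² + 372²)) / 372 = 2705 × (2760 + 2784.96) / 372 ≈ 40320 mm.
Then N = f²/(c·h) = 55² / (0.015 × 40320) = 3025 / 604.80 ≈ 5.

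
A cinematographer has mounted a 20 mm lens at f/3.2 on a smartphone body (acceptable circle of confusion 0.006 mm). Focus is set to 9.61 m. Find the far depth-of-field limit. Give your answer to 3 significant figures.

Hyperfocal distance H = f²/(N·c) + f = 20²/(3.2 × 0.006) + 20 = 400/0.0192 + 20 ≈ 20853.3 mm ≈ 20.85 m.
Far limit Df = s·(H − f)/(H − s) = 9610 × (20853.3 − 20) / (20853.3 − 9610) = 9610 × 20833.3 / 11243.3 ≈ 17807 mm ≈ 17.8 m.

17.8 m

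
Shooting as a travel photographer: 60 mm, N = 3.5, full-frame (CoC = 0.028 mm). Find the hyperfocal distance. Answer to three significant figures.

Hyperfocal distance H = f²/(N·c) + f = 60²/(3.5 × 0.028) + 60 = 3600/0.098 + 60 ≈ 36794.7 mm ≈ 36.8 m.

36.8 m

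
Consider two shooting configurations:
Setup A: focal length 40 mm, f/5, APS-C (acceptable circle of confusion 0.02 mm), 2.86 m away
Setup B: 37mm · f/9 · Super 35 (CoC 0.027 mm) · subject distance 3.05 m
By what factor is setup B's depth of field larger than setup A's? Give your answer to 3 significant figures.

Setup A: H = 40²/(5×0.02) + 40 ≈ 16040.0 mm; DoF = Df − Dn = 3471.9 − 2431.5 ≈ 1040.4 mm.
Setup B: H = 37²/(9×0.027) + 37 ≈ 5670.7 mm; DoF = Df − Dn = 6556.5 − 1987.2 ≈ 4569.3 mm.
Ratio = 4569.3 / 1040.4 ≈ 4.39.

4.39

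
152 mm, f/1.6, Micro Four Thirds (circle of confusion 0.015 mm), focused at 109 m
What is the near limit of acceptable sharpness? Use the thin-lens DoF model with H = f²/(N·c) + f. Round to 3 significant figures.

Hyperfocal distance H = f²/(N·c) + f = 152²/(1.6 × 0.015) + 152 = 23104/0.024 + 152 ≈ 962818.7 mm ≈ 962.8 m.
Near limit Dn = s·(H − f)/(H + s − 2f) = 109000 × (962818.7 − 152) / (962818.7 + 109000 − 2 × 152) = 109000 × 962666.7 / 1071514.7 ≈ 97927 mm ≈ 97.9 m.

97.9 m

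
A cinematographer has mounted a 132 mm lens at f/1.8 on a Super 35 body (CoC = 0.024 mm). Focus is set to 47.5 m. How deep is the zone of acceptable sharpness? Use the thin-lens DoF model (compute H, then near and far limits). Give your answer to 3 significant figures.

11.3 m

Hyperfocal distance H = f²/(N·c) + f = 132²/(1.8 × 0.024) + 132 = 17424/0.0432 + 132 ≈ 403465.3 mm ≈ 403.5 m.
Near limit Dn = s·(H − f)/(H + s − 2f) = 47500 × (403465.3 − 132) / (403465.3 + 47500 − 2 × 132) = 47500 × 403333.3 / 450701.3 ≈ 42508 mm.
Far limit Df = s·(H − f)/(H − s) = 47500 × (403465.3 − 132) / (403465.3 − 47500) = 47500 × 403333.3 / 355965.3 ≈ 53821 mm.
Depth of field = Df − Dn = 53821 − 42508 ≈ 11313 mm ≈ 11.3 m.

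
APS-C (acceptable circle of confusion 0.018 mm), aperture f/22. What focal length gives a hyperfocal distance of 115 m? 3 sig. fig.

213 mm

From H = f²/(N·c) + f, with f ≪ H: f ≈ √(H·N·c) = √(115000 × 22 × 0.018) = √45540 ≈ 213.4 mm.
The +f correction barely moves this — solving exactly, f² + N·c·f − N·c·H = 0 ⇒ f = (−N·c + √((N·c)² + 4·N·c·H))/2 = (−0.396 + √182160)/2 ≈ 213.20 mm, so f ≈ 213 mm.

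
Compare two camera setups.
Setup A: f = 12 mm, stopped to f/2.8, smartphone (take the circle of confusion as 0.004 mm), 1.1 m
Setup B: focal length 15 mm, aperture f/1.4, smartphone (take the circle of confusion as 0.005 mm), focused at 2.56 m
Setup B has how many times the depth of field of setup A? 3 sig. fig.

Setup A: H = 12²/(2.8×0.004) + 12 ≈ 12869.1 mm; DoF = Df − Dn = 1201.69 − 1014.18 ≈ 187.51 mm.
Setup B: H = 15²/(1.4×0.005) + 15 ≈ 32157.9 mm; DoF = Df − Dn = 2780.12 − 2372.18 ≈ 407.94 mm.
Ratio = 407.94 / 187.51 ≈ 2.18.

2.18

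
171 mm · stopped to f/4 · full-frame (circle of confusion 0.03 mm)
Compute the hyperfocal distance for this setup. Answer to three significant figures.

Hyperfocal distance H = f²/(N·c) + f = 171²/(4 × 0.03) + 171 = 29241/0.12 + 171 ≈ 243846.0 mm ≈ 244 m.

244 m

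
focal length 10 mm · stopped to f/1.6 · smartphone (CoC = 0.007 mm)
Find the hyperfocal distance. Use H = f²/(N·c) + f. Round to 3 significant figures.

8.94 m

Hyperfocal distance H = f²/(N·c) + f = 10²/(1.6 × 0.007) + 10 = 100/0.0112 + 10 ≈ 8938.6 mm ≈ 8.94 m.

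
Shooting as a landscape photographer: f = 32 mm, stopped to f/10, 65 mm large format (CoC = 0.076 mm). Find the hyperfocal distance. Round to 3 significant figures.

Hyperfocal distance H = f²/(N·c) + f = 32²/(10 × 0.076) + 32 = 1024/0.76 + 32 ≈ 1379.4 mm ≈ 1.38 m.

1.38 m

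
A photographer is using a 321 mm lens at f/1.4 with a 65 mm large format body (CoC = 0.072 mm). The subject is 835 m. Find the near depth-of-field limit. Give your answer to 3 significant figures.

460 m

Hyperfocal distance H = f²/(N·c) + f = 321²/(1.4 × 0.072) + 321 = 103041/0.1008 + 321 ≈ 1022553.1 mm ≈ 1023 m.
Near limit Dn = s·(H − f)/(H + s − 2f) = 835000 × (1022553.1 − 321) / (1022553.1 + 835000 − 2 × 321) = 835000 × 1022232.1 / 1856911.1 ≈ 459669 mm ≈ 460 m.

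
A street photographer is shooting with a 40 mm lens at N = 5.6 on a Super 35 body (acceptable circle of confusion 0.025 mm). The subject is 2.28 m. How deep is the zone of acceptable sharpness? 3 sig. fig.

0.929 m

Hyperfocal distance H = f²/(N·c) + f = 40²/(5.6 × 0.025) + 40 = 1600/0.14 + 40 ≈ 11468.6 mm ≈ 11.47 m.
Near limit Dn = s·(H − f)/(H + s − 2f) = 2280 × (11468.6 − 40) / (11468.6 + 2280 − 2 × 40) = 2280 × 11428.6 / 13668.6 ≈ 1906.35 mm.
Far limit Df = s·(H − f)/(H − s) = 2280 × (11468.6 − 40) / (11468.6 − 2280) = 2280 × 11428.6 / 9188.6 ≈ 2835.82 mm.
Depth of field = Df − Dn = 2835.82 − 1906.35 ≈ 929.47 mm ≈ 0.929 m.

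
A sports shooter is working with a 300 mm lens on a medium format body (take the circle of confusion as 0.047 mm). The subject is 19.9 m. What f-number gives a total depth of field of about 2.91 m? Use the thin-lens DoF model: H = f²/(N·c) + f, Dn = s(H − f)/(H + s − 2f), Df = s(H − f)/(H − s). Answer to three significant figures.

f/7.11

Write h = H − f = f²/(N·c). The thin-lens limits are Dn = s·h/(h + (s−f)) and Df = s·h/(h − (s−f)), so DoF = Df − Dn = 2·s·(s−f)·h / (h² − (s−f)²).
That is a quadratic in h: DoF·h² − 2·s·(s−f)·h − DoF·(s−f)² = 0 ⇒ h = (s−f)·(s + √(s² + DoF²)) / DoF = 19600 × (19900 + √(19900² + 2910²)) / 2910 = 19600 × (19900 + 20111.6) / 2910 ≈ 269494 mm.
Then N = f²/(c·h) = 300² / (0.047 × 269494) = 90000 / 12666 ≈ 7.11.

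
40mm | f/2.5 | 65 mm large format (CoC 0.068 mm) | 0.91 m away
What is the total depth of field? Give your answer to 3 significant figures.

Hyperfocal distance H = f²/(N·c) + f = 40²/(2.5 × 0.068) + 40 = 1600/0.17 + 40 ≈ 9451.8 mm ≈ 9.452 m.
Near limit Dn = s·(H − f)/(H + s − 2f) = 910 × (9451.8 − 40) / (9451.8 + 910 − 2 × 40) = 910 × 9411.8 / 10281.8 ≈ 833.00 mm.
Far limit Df = s·(H − f)/(H − s) = 910 × (9451.8 − 40) / (9451.8 − 910) = 910 × 9411.8 / 8541.8 ≈ 1002.69 mm.
Depth of field = Df − Dn = 1002.69 − 833.00 ≈ 169.69 mm.

170 mm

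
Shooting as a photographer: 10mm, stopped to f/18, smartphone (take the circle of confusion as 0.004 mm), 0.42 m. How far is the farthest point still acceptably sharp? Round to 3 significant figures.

0.596 m

Hyperfocal distance H = f²/(N·c) + f = 10²/(18 × 0.004) + 10 = 100/0.072 + 10 ≈ 1398.9 mm ≈ 1.399 m.
Far limit Df = s·(H − f)/(H − s) = 420 × (1398.9 − 10) / (1398.9 − 420) = 420 × 1388.9 / 978.9 ≈ 595.91 mm ≈ 0.596 m.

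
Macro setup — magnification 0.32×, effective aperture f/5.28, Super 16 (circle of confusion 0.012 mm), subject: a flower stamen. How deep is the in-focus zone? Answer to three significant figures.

1.24 mm

At magnification m, DoF ≈ 2·N_eff·c/m² = 2 × 5.28 × 0.012 / 0.32² = 0.1267 / 0.1024 ≈ 1.24 mm.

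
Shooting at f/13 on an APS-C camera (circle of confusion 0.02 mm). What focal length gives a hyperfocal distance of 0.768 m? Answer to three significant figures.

From H = f²/(N·c) + f, with f ≪ H: f ≈ √(H·N·c) = √(768 × 13 × 0.02) = √199.68 ≈ 14.13 mm.
Exact: f² + N·c·f − N·c·H = 0 ⇒ f = (−N·c + √((N·c)² + 4·N·c·H))/2 = (−0.26 + √798.79)/2 ≈ 14.001 mm ≈ 14.0 mm.

14.0 mm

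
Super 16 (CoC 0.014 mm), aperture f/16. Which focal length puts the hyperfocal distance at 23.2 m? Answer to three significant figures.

72.0 mm

From H = f²/(N·c) + f, with f ≪ H: f ≈ √(H·N·c) = √(23200 × 16 × 0.014) = √5196.8 ≈ 72.09 mm.
Exact: f² + N·c·f − N·c·H = 0 ⇒ f = (−N·c + √((N·c)² + 4·N·c·H))/2 = (−0.224 + √20787)/2 ≈ 71.977 mm ≈ 72.0 mm.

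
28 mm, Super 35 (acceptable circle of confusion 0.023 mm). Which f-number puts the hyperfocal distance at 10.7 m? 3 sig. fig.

Rearrange H = f²/(N·c) + f for N: N = f² / ((H − f)·c).
N = 28² / ((10700 − 28) × 0.023) = 784 / 245.5 ≈ 3.19.

f/3.19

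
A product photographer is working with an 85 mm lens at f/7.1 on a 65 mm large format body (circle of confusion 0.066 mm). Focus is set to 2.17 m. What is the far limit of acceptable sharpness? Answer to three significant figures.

2.51 m

Hyperfocal distance H = f²/(N·c) + f = 85²/(7.1 × 0.066) + 85 = 7225/0.4686 + 85 ≈ 15503.3 mm ≈ 15.50 m.
Far limit Df = s·(H − f)/(H − s) = 2170 × (15503.3 − 85) / (15503.3 − 2170) = 2170 × 15418.3 / 13333.3 ≈ 2509.3 mm ≈ 2.51 m.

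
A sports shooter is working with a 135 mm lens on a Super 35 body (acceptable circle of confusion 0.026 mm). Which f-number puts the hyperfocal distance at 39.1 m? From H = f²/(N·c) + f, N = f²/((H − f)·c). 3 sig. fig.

Rearrange H = f²/(N·c) + f for N: N = f² / ((H − f)·c).
N = 135² / ((39100 − 135) × 0.026) = 18225 / 1013 ≈ 18.

f/18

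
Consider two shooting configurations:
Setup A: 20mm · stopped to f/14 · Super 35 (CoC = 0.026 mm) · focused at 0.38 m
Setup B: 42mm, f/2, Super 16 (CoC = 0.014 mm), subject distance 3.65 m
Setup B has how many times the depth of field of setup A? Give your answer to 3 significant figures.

Setup A: H = 20²/(14×0.026) + 20 ≈ 1118.9 mm; DoF = Df − Dn = 565.14 − 286.23 ≈ 278.91 mm.
Setup B: H = 42²/(2×0.014) + 42 ≈ 63042.0 mm; DoF = Df − Dn = 3871.73 − 3452.29 ≈ 419.44 mm.
Ratio = 419.44 / 278.91 ≈ 1.50.

1.50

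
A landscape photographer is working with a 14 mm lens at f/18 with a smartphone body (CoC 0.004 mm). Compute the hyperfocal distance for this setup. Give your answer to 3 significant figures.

2.74 m

Hyperfocal distance H = f²/(N·c) + f = 14²/(18 × 0.004) + 14 = 196/0.072 + 14 ≈ 2736.2 mm ≈ 2.74 m.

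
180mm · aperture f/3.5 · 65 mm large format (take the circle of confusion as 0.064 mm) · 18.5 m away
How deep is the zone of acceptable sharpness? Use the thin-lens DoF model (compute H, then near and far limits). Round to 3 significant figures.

4.76 m

Hyperfocal distance H = f²/(N·c) + f = 180²/(3.5 × 0.064) + 180 = 32400/0.224 + 180 ≈ 144822.9 mm ≈ 144.8 m.
Near limit Dn = s·(H − f)/(H + s − 2f) = 18500 × (144822.9 − 180) / (144822.9 + 18500 − 2 × 180) = 18500 × 144642.9 / 162962.9 ≈ 16420.3 mm.
Far limit Df = s·(H − f)/(H − s) = 18500 × (144822.9 − 180) / (144822.9 − 18500) = 18500 × 144642.9 / 126322.9 ≈ 21183.0 mm.
Depth of field = Df − Dn = 21183.0 − 16420.3 ≈ 4762.7 mm ≈ 4.76 m.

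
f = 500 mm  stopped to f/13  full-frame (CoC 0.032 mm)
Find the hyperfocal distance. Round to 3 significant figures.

Hyperfocal distance H = f²/(N·c) + f = 500²/(13 × 0.032) + 500 = 250000/0.416 + 500 ≈ 601461.5 mm ≈ 601 m.

601 m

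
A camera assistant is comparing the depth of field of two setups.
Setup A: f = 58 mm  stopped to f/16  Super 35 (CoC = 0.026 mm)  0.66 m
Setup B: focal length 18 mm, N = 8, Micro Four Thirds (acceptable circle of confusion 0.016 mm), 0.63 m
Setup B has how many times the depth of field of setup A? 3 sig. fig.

3.27

Setup A: H = 58²/(16×0.026) + 58 ≈ 8144.5 mm; DoF = Df − Dn = 713.085 − 614.271 ≈ 98.814 mm.
Setup B: H = 18²/(8×0.016) + 18 ≈ 2549.2 mm; DoF = Df − Dn = 830.89 − 507.34 ≈ 323.55 mm.
Ratio = 323.55 / 98.814 ≈ 3.27.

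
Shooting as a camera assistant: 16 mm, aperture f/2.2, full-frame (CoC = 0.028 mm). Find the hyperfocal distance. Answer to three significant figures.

Hyperfocal distance H = f²/(N·c) + f = 16²/(2.2 × 0.028) + 16 = 256/0.0616 + 16 ≈ 4171.8 mm ≈ 4.17 m.

4.17 m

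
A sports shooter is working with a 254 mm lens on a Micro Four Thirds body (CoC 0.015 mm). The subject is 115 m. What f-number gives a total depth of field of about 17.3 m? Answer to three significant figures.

Write h = H − f = f²/(N·c). The thin-lens limits are Dn = s·h/(h + (s−f)) and Df = s·h/(h − (s−f)), so DoF = Df − Dn = 2·s·(s−f)·h / (h² − (s−f)²).
That is a quadratic in h: DoF·h² − 2·s·(s−f)·h − DoF·(s−f)² = 0 ⇒ h = (s−f)·(s + √(s² + DoF²)) / DoF = 114746 × (115000 + √(115000² + 17300²)) / 17300 = 114746 × (115000 + 116294) / 17300 ≈ 1534107 mm.
Then N = f²/(c·h) = 254² / (0.015 × 1534107) = 64516 / 23012 ≈ 2.80.

f/2.80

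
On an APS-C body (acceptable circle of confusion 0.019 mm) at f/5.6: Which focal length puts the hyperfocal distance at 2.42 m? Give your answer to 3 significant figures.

From H = f²/(N·c) + f, with f ≪ H: f ≈ √(H·N·c) = √(2420 × 5.6 × 0.019) = √257.49 ≈ 16.05 mm.
Exact: f² + N·c·f − N·c·H = 0 ⇒ f = (−N·c + √((N·c)² + 4·N·c·H))/2 = (−0.1064 + √1030.0)/2 ≈ 15.993 mm ≈ 16.0 mm.

16.0 mm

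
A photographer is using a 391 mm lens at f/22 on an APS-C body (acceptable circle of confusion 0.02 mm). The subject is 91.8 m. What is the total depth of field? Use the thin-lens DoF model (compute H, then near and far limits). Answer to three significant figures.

51.9 m

Hyperfocal distance H = f²/(N·c) + f = 391²/(22 × 0.02) + 391 = 152881/0.44 + 391 ≈ 347847.8 mm ≈ 347.8 m.
Near limit Dn = s·(H − f)/(H + s − 2f) = 91800 × (347847.8 − 391) / (347847.8 + 91800 − 2 × 391) = 91800 × 347456.8 / 438865.8 ≈ 72679 mm.
Far limit Df = s·(H − f)/(H − s) = 91800 × (347847.8 − 391) / (347847.8 − 91800) = 91800 × 347456.8 / 256047.8 ≈ 124573 mm.
Depth of field = Df − Dn = 124573 − 72679 ≈ 51894 mm ≈ 51.9 m.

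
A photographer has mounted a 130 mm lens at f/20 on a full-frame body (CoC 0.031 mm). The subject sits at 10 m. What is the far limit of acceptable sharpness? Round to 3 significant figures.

Hyperfocal distance H = f²/(N·c) + f = 130²/(20 × 0.031) + 130 = 16900/0.62 + 130 ≈ 27388.1 mm ≈ 27.39 m.
Far limit Df = s·(H − f)/(H − s) = 10000 × (27388.1 − 130) / (27388.1 − 10000) = 10000 × 27258.1 / 17388.1 ≈ 15676 mm ≈ 15.7 m.

15.7 m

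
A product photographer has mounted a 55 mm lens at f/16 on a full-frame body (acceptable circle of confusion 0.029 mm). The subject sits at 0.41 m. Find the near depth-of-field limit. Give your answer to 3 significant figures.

389 mm

Hyperfocal distance H = f²/(N·c) + f = 55²/(16 × 0.029) + 55 = 3025/0.464 + 55 ≈ 6574.4 mm ≈ 6.574 m.
Near limit Dn = s·(H − f)/(H + s − 2f) = 410 × (6574.4 − 55) / (6574.4 + 410 − 2 × 55) = 410 × 6519.4 / 6874.4 ≈ 388.83 mm.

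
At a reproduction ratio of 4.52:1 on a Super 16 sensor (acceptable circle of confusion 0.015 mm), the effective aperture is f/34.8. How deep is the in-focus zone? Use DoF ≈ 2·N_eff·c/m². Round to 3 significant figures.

At magnification m, DoF ≈ 2·N_eff·c/m² = 2 × 34.8 × 0.015 / 4.52² = 1.044 / 20.43 ≈ 0.0511 mm.

0.0511 mm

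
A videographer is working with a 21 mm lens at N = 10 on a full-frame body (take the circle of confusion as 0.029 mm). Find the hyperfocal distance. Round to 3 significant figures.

1.54 m

Hyperfocal distance H = f²/(N·c) + f = 21²/(10 × 0.029) + 21 = 441/0.29 + 21 ≈ 1541.7 mm ≈ 1.54 m.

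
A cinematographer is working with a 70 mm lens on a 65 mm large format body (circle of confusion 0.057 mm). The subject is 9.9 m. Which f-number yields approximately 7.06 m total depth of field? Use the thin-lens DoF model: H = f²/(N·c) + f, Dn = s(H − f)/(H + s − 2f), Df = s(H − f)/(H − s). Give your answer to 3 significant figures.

Write h = H − f = f²/(N·c). The thin-lens limits are Dn = s·h/(h + (s−f)) and Df = s·h/(h − (s−f)), so DoF = Df − Dn = 2·s·(s−f)·h / (h² − (s−f)²).
That is a quadratic in h: DoF·h² − 2·s·(s−f)·h − DoF·(s−f)² = 0 ⇒ h = (s−f)·(s + √(s² + DoF²)) / DoF = 9830 × (9900 + √(9900² + 7060²)) / 7060 = 9830 × (9900 + 12159.5) / 7060 ≈ 30715 mm.
Then N = f²/(c·h) = 70² / (0.057 × 30715) = 4900 / 1750.7 ≈ 2.80.

f/2.80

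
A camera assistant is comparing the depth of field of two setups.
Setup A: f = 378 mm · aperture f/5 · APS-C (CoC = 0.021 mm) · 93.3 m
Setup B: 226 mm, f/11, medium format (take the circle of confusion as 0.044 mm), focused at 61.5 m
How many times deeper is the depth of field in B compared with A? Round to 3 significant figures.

Setup A: H = 378²/(5×0.021) + 378 ≈ 1361178.0 mm; DoF = Df − Dn = 100138 − 87336 ≈ 12802 mm.
Setup B: H = 226²/(11×0.044) + 226 ≈ 105754.9 mm; DoF = Df − Dn = 146651 − 38908 ≈ 107743 mm.
Ratio = 107743 / 12802 ≈ 8.42.

8.42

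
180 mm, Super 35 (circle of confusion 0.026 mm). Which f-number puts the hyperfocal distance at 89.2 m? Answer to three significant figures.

f/14

Rearrange H = f²/(N·c) + f for N: N = f² / ((H − f)·c).
N = 180² / ((89200 − 180) × 0.026) = 32400 / 2315 ≈ 14.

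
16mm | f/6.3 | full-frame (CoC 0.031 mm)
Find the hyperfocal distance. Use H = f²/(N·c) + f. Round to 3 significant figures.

1.33 m

Hyperfocal distance H = f²/(N·c) + f = 16²/(6.3 × 0.031) + 16 = 256/0.1953 + 16 ≈ 1326.8 mm ≈ 1.33 m.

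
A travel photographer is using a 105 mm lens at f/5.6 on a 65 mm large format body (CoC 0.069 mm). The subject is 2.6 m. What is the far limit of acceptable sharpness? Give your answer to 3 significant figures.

Hyperfocal distance H = f²/(N·c) + f = 105²/(5.6 × 0.069) + 105 = 11025/0.3864 + 105 ≈ 28637.6 mm ≈ 28.64 m.
Far limit Df = s·(H − f)/(H − s) = 2600 × (28637.6 − 105) / (28637.6 − 2600) = 2600 × 28532.6 / 26037.6 ≈ 2849.1 mm ≈ 2.85 m.

2.85 m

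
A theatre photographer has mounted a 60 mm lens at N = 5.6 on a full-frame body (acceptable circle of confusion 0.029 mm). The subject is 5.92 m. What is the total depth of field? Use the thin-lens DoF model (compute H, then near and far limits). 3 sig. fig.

3.37 m

Hyperfocal distance H = f²/(N·c) + f = 60²/(5.6 × 0.029) + 60 = 3600/0.1624 + 60 ≈ 22227.5 mm ≈ 22.23 m.
Near limit Dn = s·(H − f)/(H + s − 2f) = 5920 × (22227.5 − 60) / (22227.5 + 5920 − 2 × 60) = 5920 × 22167.5 / 28027.5 ≈ 4682.2 mm.
Far limit Df = s·(H − f)/(H − s) = 5920 × (22227.5 − 60) / (22227.5 − 5920) = 5920 × 22167.5 / 16307.5 ≈ 8047.3 mm.
Depth of field = Df − Dn = 8047.3 − 4682.2 ≈ 3365.1 mm ≈ 3.37 m.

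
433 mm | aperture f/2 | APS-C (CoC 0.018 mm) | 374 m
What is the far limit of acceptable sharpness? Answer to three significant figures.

403 m

Hyperfocal distance H = f²/(N·c) + f = 433²/(2 × 0.018) + 433 = 187489/0.036 + 433 ≈ 5208460.8 mm ≈ 5208 m.
Far limit Df = s·(H − f)/(H − s) = 374000 × (5208460.8 − 433) / (5208460.8 − 374000) = 374000 × 5208027.8 / 4834460.8 ≈ 402900 mm ≈ 403 m.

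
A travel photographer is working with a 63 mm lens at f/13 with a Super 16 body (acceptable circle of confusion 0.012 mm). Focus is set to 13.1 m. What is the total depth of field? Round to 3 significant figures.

Hyperfocal distance H = f²/(N·c) + f = 63²/(13 × 0.012) + 63 = 3969/0.156 + 63 ≈ 25505.3 mm ≈ 25.51 m.
Near limit Dn = s·(H − f)/(H + s − 2f) = 13100 × (25505.3 − 63) / (25505.3 + 13100 − 2 × 63) = 13100 × 25442.3 / 38479.3 ≈ 8662 mm.
Far limit Df = s·(H − f)/(H − s) = 13100 × (25505.3 − 63) / (25505.3 − 13100) = 13100 × 25442.3 / 12405.3 ≈ 26867 mm.
Depth of field = Df − Dn = 26867 − 8662 ≈ 18205 mm ≈ 18.2 m.

18.2 m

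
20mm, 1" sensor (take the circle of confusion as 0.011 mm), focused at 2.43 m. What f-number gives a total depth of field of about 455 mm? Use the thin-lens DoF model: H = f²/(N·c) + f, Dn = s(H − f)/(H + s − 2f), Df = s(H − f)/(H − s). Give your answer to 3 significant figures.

Write h = H − f = f²/(N·c). The thin-lens limits are Dn = s·h/(h + (s−f)) and Df = s·h/(h − (s−f)), so DoF = Df − Dn = 2·s·(s−f)·h / (h² − (s−f)²).
That is a quadratic in h: DoF·h² − 2·s·(s−f)·h − DoF·(s−f)² = 0 ⇒ h = (s−f)·(s + √(s² + DoF²)) / DoF = 2410 × (2430 + √(2430² + 455²)) / 455 = 2410 × (2430 + 2472.23) / 455 ≈ 25966 mm.
Then N = f²/(c·h) = 20² / (0.011 × 25966) = 400 / 285.62 ≈ 1.40.

f/1.40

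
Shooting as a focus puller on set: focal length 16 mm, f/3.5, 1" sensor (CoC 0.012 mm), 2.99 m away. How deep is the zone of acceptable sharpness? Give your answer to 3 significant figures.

3.83 m

Hyperfocal distance H = f²/(N·c) + f = 16²/(3.5 × 0.012) + 16 = 256/0.042 + 16 ≈ 6111.2 mm ≈ 6.111 m.
Near limit Dn = s·(H − f)/(H + s − 2f) = 2990 × (6111.2 − 16) / (6111.2 + 2990 − 2 × 16) = 2990 × 6095.2 / 9069.2 ≈ 2009.5 mm.
Far limit Df = s·(H − f)/(H − s) = 2990 × (6111.2 − 16) / (6111.2 − 2990) = 2990 × 6095.2 / 3121.2 ≈ 5839.0 mm.
Depth of field = Df − Dn = 5839.0 − 2009.5 ≈ 3829.5 mm ≈ 3.83 m.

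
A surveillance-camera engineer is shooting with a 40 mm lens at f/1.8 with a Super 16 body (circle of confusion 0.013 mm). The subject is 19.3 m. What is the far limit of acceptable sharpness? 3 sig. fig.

Hyperfocal distance H = f²/(N·c) + f = 40²/(1.8 × 0.013) + 40 = 1600/0.0234 + 40 ≈ 68416.1 mm ≈ 68.42 m.
Far limit Df = s·(H − f)/(H − s) = 19300 × (68416.1 − 40) / (68416.1 − 19300) = 19300 × 68376.1 / 49116.1 ≈ 26868 mm ≈ 26.9 m.

26.9 m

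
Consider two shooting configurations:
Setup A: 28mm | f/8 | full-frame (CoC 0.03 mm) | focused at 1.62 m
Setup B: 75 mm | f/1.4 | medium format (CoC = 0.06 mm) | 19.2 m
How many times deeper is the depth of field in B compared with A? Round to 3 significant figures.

Setup A: H = 28²/(8×0.03) + 28 ≈ 3294.7 mm; DoF = Df − Dn = 3160.0 − 1089.2 ≈ 2070.8 mm.
Setup B: H = 75²/(1.4×0.06) + 75 ≈ 67039.3 mm; DoF = Df − Dn = 26876 − 14935 ≈ 11941 mm.
Ratio = 11941 / 2070.8 ≈ 5.77.

5.77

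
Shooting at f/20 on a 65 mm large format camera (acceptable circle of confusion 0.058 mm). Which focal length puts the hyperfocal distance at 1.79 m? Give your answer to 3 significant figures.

45.0 mm

From H = f²/(N·c) + f, with f ≪ H: f ≈ √(H·N·c) = √(1790 × 20 × 0.058) = √2076.4 ≈ 45.57 mm.
Exact: f² + N·c·f − N·c·H = 0 ⇒ f = (−N·c + √((N·c)² + 4·N·c·H))/2 = (−1.16 + √8306.9)/2 ≈ 44.991 mm ≈ 45.0 mm.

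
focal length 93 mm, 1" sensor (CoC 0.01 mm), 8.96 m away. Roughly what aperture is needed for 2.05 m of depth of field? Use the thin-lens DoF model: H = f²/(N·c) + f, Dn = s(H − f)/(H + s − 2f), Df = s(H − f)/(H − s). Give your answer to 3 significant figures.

Write h = H − f = f²/(N·c). The thin-lens limits are Dn = s·h/(h + (s−f)) and Df = s·h/(h − (s−f)), so DoF = Df − Dn = 2·s·(s−f)·h / (h² − (s−f)²).
That is a quadratic in h: DoF·h² − 2·s·(s−f)·h − DoF·(s−f)² = 0 ⇒ h = (s−f)·(s + √(s² + DoF²)) / DoF = 8867 × (8960 + √(8960² + 2050²)) / 2050 = 8867 × (8960 + 9191.52) / 2050 ≈ 78512 mm.
Then N = f²/(c·h) = 93² / (0.01 × 78512) = 8649 / 785.12 ≈ 11.

f/11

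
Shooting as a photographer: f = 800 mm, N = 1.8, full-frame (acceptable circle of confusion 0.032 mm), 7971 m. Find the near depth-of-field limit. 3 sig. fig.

Hyperfocal distance H = f²/(N·c) + f = 800²/(1.8 × 0.032) + 800 = 640000/0.0576 + 800 ≈ 11111911.1 mm ≈ 11112 m.
Near limit Dn = s·(H − f)/(H + s − 2f) = 7971000 × (11111911.1 − 800) / (11111911.1 + 7971000 − 2 × 800) = 7971000 × 11111111.1 / 19081311.1 ≈ 4641540 mm ≈ 4640 m.

4640 m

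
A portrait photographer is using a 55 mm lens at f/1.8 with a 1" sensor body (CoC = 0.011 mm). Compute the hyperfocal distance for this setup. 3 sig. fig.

153 m

Hyperfocal distance H = f²/(N·c) + f = 55²/(1.8 × 0.011) + 55 = 3025/0.0198 + 55 ≈ 152832.8 mm ≈ 153 m.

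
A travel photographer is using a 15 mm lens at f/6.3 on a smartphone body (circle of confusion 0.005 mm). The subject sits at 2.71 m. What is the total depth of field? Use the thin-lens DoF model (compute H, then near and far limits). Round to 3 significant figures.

2.38 m

Hyperfocal distance H = f²/(N·c) + f = 15²/(6.3 × 0.005) + 15 = 225/0.0315 + 15 ≈ 7157.9 mm ≈ 7.158 m.
Near limit Dn = s·(H − f)/(H + s − 2f) = 2710 × (7157.9 − 15) / (7157.9 + 2710 − 2 × 15) = 2710 × 7142.9 / 9837.9 ≈ 1967.6 mm.
Far limit Df = s·(H − f)/(H − s) = 2710 × (7157.9 − 15) / (7157.9 − 2710) = 2710 × 7142.9 / 4447.9 ≈ 4352.0 mm.
Depth of field = Df − Dn = 4352.0 − 1967.6 ≈ 2384.4 mm ≈ 2.38 m.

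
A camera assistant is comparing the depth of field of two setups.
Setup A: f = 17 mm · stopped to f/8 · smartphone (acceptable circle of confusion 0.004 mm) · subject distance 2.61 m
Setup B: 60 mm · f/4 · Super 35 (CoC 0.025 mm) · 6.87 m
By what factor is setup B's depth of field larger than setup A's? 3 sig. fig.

Setup A: H = 17²/(8×0.004) + 17 ≈ 9048.2 mm; DoF = Df − Dn = 3661.2 − 2027.8 ≈ 1633.4 mm.
Setup B: H = 60²/(4×0.025) + 60 ≈ 36060.0 mm; DoF = Df − Dn = 8472.8 − 5777.2 ≈ 2695.6 mm.
Ratio = 2695.6 / 1633.4 ≈ 1.65.

1.65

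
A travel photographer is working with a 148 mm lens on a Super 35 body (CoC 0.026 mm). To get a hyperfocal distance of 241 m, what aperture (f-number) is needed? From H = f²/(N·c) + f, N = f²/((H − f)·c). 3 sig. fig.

Rearrange H = f²/(N·c) + f for N: N = f² / ((H − f)·c).
N = 148² / ((241000 − 148) × 0.026) = 21904 / 6262 ≈ 3.50.

f/3.50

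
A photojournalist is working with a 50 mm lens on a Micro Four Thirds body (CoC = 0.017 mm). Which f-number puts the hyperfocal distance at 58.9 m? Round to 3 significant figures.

Rearrange H = f²/(N·c) + f for N: N = f² / ((H − f)·c).
N = 50² / ((58900 − 50) × 0.017) = 2500 / 1000 ≈ 2.50.

f/2.50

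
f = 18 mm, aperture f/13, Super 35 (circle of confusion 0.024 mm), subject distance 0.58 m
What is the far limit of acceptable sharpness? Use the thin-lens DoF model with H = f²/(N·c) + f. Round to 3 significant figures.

Hyperfocal distance H = f²/(N·c) + f = 18²/(13 × 0.024) + 18 = 324/0.312 + 18 ≈ 1056.5 mm ≈ 1.056 m.
Far limit Df = s·(H − f)/(H − s) = 580 × (1056.5 − 18) / (1056.5 − 580) = 580 × 1038.5 / 476.5 ≈ 1264.1 mm ≈ 1.26 m.

1.26 m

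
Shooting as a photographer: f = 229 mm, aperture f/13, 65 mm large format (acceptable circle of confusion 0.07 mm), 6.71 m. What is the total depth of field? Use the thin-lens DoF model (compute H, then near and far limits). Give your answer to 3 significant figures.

Hyperfocal distance H = f²/(N·c) + f = 229²/(13 × 0.07) + 229 = 52441/0.91 + 229 ≈ 57856.5 mm ≈ 57.86 m.
Near limit Dn = s·(H − f)/(H + s − 2f) = 6710 × (57856.5 − 229) / (57856.5 + 6710 − 2 × 229) = 6710 × 57627.5 / 64108.5 ≈ 6031.7 mm.
Far limit Df = s·(H − f)/(H − s) = 6710 × (57856.5 − 229) / (57856.5 − 6710) = 6710 × 57627.5 / 51146.5 ≈ 7560.3 mm.
Depth of field = Df − Dn = 7560.3 − 6031.7 ≈ 1528.6 mm ≈ 1.53 m.

1.53 m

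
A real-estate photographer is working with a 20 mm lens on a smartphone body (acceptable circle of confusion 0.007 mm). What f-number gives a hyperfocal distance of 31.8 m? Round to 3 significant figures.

f/1.80

Rearrange H = f²/(N·c) + f for N: N = f² / ((H − f)·c).
N = 20² / ((31800 − 20) × 0.007) = 400 / 222.5 ≈ 1.80.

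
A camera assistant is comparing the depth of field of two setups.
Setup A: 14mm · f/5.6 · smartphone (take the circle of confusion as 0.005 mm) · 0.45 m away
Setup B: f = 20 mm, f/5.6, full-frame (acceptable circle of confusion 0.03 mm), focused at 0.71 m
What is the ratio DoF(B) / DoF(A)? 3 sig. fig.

Setup A: H = 14²/(5.6×0.005) + 14 ≈ 7014.0 mm; DoF = Df − Dn = 479.890 − 423.615 ≈ 56.275 mm.
Setup B: H = 20²/(5.6×0.03) + 20 ≈ 2401.0 mm; DoF = Df − Dn = 999.72 − 550.47 ≈ 449.25 mm.
Ratio = 449.25 / 56.275 ≈ 7.98.

7.98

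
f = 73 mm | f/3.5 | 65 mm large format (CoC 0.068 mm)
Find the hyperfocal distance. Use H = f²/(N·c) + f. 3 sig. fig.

22.5 m

Hyperfocal distance H = f²/(N·c) + f = 73²/(3.5 × 0.068) + 73 = 5329/0.238 + 73 ≈ 22463.8 mm ≈ 22.5 m.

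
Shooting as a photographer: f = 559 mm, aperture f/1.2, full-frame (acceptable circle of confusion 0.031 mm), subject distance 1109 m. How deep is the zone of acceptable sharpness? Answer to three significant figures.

298 m

Hyperfocal distance H = f²/(N·c) + f = 559²/(1.2 × 0.031) + 559 = 312481/0.0372 + 559 ≈ 8400585.9 mm ≈ 8401 m.
Near limit Dn = s·(H − f)/(H + s − 2f) = 1109000 × (8400585.9 − 559) / (8400585.9 + 1109000 − 2 × 559) = 1109000 × 8400026.9 / 9508467.9 ≈ 979719 mm.
Far limit Df = s·(H − f)/(H − s) = 1109000 × (8400585.9 − 559) / (8400585.9 − 1109000) = 1109000 × 8400026.9 / 7291585.9 ≈ 1277586 mm.
Depth of field = Df − Dn = 1277586 − 979719 ≈ 297867 mm ≈ 298 m.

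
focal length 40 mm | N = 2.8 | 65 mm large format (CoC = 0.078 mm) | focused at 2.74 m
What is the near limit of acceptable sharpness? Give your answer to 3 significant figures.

Hyperfocal distance H = f²/(N·c) + f = 40²/(2.8 × 0.078) + 40 = 1600/0.2184 + 40 ≈ 7366.0 mm ≈ 7.366 m.
Near limit Dn = s·(H − f)/(H + s − 2f) = 2740 × (7366.0 − 40) / (7366.0 + 2740 − 2 × 40) = 2740 × 7326.0 / 10026.0 ≈ 2002.1 mm ≈ 2.00 m.

2.00 m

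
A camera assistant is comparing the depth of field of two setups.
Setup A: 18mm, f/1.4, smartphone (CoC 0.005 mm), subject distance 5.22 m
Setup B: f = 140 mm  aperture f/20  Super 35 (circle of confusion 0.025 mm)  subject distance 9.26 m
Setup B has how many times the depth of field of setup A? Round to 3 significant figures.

Setup A: H = 18²/(1.4×0.005) + 18 ≈ 46303.7 mm; DoF = Df − Dn = 5881.0 − 4692.6 ≈ 1188.4 mm.
Setup B: H = 140²/(20×0.025) + 140 ≈ 39340.0 mm; DoF = Df − Dn = 12067.6 − 7512.3 ≈ 4555.3 mm.
Ratio = 4555.3 / 1188.4 ≈ 3.83.

3.83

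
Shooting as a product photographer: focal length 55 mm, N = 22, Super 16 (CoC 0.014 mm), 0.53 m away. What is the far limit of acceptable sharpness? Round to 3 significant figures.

Hyperfocal distance H = f²/(N·c) + f = 55²/(22 × 0.014) + 55 = 3025/0.308 + 55 ≈ 9876.4 mm ≈ 9.876 m.
Far limit Df = s·(H − f)/(H − s) = 530 × (9876.4 − 55) / (9876.4 − 530) = 530 × 9821.4 / 9346.4 ≈ 556.94 mm ≈ 0.557 m.

0.557 m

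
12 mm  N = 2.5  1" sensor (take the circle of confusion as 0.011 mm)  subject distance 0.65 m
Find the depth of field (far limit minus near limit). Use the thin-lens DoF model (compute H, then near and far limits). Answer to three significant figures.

Hyperfocal distance H = f²/(N·c) + f = 12²/(2.5 × 0.011) + 12 = 144/0.0275 + 12 ≈ 5248.4 mm ≈ 5.248 m.
Near limit Dn = s·(H − f)/(H + s − 2f) = 650 × (5248.4 − 12) / (5248.4 + 650 − 2 × 12) = 650 × 5236.4 / 5874.4 ≈ 579.41 mm.
Far limit Df = s·(H − f)/(H − s) = 650 × (5248.4 − 12) / (5248.4 − 650) = 650 × 5236.4 / 4598.4 ≈ 740.18 mm.
Depth of field = Df − Dn = 740.18 − 579.41 ≈ 160.77 mm.

161 mm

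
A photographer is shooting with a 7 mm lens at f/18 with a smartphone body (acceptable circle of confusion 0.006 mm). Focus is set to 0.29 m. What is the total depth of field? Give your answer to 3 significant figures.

0.592 m

Hyperfocal distance H = f²/(N·c) + f = 7²/(18 × 0.006) + 7 = 49/0.108 + 7 ≈ 460.7 mm ≈ 0.461 m.
Near limit Dn = s·(H − f)/(H + s − 2f) = 290 × (460.7 − 7) / (460.7 + 290 − 2 × 7) = 290 × 453.7 / 736.7 ≈ 178.60 mm.
Far limit Df = s·(H − f)/(H − s) = 290 × (460.7 − 7) / (460.7 − 290) = 290 × 453.7 / 170.7 ≈ 770.77 mm.
Depth of field = Df − Dn = 770.77 − 178.60 ≈ 592.17 mm ≈ 0.592 m.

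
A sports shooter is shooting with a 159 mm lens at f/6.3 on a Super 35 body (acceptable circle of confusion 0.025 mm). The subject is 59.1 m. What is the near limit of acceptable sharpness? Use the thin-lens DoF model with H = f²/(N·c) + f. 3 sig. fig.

43.2 m

Hyperfocal distance H = f²/(N·c) + f = 159²/(6.3 × 0.025) + 159 = 25281/0.1575 + 159 ≈ 160673.3 mm ≈ 160.7 m.
Near limit Dn = s·(H − f)/(H + s − 2f) = 59100 × (160673.3 − 159) / (160673.3 + 59100 − 2 × 159) = 59100 × 160514.3 / 219455.3 ≈ 43227 mm ≈ 43.2 m.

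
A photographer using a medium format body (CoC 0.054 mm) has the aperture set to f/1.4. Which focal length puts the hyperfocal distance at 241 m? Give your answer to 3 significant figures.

From H = f²/(N·c) + f, with f ≪ H: f ≈ √(H·N·c) = √(241000 × 1.4 × 0.054) = √18220 ≈ 135.0 mm.
The +f correction barely moves this — solving exactly, f² + N·c·f − N·c·H = 0 ⇒ f = (−N·c + √((N·c)² + 4·N·c·H))/2 = (−0.0756 + √72878)/2 ≈ 134.94 mm, so f ≈ 135 mm.

135 mm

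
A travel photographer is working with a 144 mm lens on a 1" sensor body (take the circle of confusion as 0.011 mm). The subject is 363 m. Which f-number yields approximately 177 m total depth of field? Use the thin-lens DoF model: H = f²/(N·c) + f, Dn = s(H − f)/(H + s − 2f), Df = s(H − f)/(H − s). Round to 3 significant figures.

Write h = H − f = f²/(N·c). The thin-lens limits are Dn = s·h/(h + (s−f)) and Df = s·h/(h − (s−f)), so DoF = Df − Dn = 2·s·(s−f)·h / (h² − (s−f)²).
That is a quadratic in h: DoF·h² − 2·s·(s−f)·h − DoF·(s−f)² = 0 ⇒ h = (s−f)·(s + √(s² + DoF²)) / DoF = 362856 × (363000 + √(363000² + 177000²)) / 177000 = 362856 × (363000 + 403854) / 177000 ≈ 1572077 mm.
Then N = f²/(c·h) = 144² / (0.011 × 1572077) = 20736 / 17293 ≈ 1.20.

f/1.20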